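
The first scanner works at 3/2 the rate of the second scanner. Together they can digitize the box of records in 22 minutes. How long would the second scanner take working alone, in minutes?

55 minutes

Let the second scanner's rate be r; then the first scanner's rate is (3/2)r, so together (3/2 + 1)r = (5/2)r = 1/22.
Thus r = 1/55 per minute.
The second scanner alone: 55 minutes; the first scanner alone: 110/3 minutes.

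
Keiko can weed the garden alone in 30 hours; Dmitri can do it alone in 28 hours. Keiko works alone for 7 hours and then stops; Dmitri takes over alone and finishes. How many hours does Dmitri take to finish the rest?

322/15 hours

In 7 hours Keiko does 7/30 of the job, leaving 23/30.
Dmitri works at 1/28 per hour, so finishing takes 23/30 ÷ 1/28 = 322/15 hours.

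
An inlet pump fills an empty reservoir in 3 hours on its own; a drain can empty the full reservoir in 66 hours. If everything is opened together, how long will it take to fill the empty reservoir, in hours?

22/7 hours

Net rate = 1/3 − 1/66 = (22 − 1)/66 = 21/66 = 7/22 per hour.
Filling time = 1 ÷ (7/22) = 22/7 hours.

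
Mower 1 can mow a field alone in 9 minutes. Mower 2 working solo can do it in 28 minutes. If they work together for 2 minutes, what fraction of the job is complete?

Combined rate: 1/9 + 1/28 = (28 + 9)/252 = 37/252 per minute.
In 2 minutes they complete 2·37/252 = 37/126 of the job.

37/126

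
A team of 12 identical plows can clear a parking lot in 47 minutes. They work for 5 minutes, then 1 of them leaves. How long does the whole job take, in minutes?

One plow does 1/564 of the job per minute.
After 5 minutes with 12 plows, 5/47 is done (42/47 left).
With 11 plows the rate is 11/564, so the rest takes 42/47 ÷ 11/564 = 504/11 minutes.
Total = 5 + 504/11 = 559/11 minutes.

559/11 minutes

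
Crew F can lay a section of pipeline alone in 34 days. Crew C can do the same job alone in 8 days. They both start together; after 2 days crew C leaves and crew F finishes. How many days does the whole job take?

In the first 2 days the combined rate is 21/136, so 21/68 of the job is done, leaving 47/68.
After crew C leaves the rate is 1/34 per day; the remaining 47/68 takes 47/2 days.
Total = 2 + 47/2 = 51/2 days.

51/2 days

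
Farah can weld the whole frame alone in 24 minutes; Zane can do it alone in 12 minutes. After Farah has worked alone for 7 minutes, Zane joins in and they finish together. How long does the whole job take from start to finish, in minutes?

38/3 minutes

In 7 minutes Farah does 7/24 of the job, leaving 17/24.
Farah and Zane together work at 1/8 per minute, so finishing takes 17/24 ÷ 1/8 = 17/3 minutes.
Total time = 7 + 17/3 = 38/3 minutes.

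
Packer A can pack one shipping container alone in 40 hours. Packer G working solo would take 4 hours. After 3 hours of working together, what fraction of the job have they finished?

33/40

Combined rate: 1/40 + 1/4 = (1 + 10)/40 = 11/40 per hour.
In 3 hours they complete 3·11/40 = 33/40 of the job.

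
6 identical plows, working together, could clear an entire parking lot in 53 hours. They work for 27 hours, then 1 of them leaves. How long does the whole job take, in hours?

One plow does 1/318 of the job per hour.
After 27 hours with 6 plows, 27/53 is done (26/53 left).
With 5 plows the rate is 5/318, so the rest takes 26/53 ÷ 5/318 = 156/5 hours.
Total = 27 + 156/5 = 291/5 hours.

291/5 hours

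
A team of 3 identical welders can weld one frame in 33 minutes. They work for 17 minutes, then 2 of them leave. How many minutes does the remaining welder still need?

48 minutes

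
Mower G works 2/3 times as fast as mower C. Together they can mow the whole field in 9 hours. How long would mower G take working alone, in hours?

45/2 hours

Let mower C's rate be r; then mower G's rate is (2/3)r, so together (2/3 + 1)r = (5/3)r = 1/9.
Thus r = 1/15 per hour.
Mower C alone: 15 hours; mower G alone: 45/2 hours.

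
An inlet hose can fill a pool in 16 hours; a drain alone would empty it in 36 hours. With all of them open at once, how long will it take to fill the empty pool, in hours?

Net rate = 1/16 − 1/36 = (9 − 4)/144 = 5/144 per hour.
Filling time = 1 ÷ (5/144) = 144/5 hours.

144/5 hours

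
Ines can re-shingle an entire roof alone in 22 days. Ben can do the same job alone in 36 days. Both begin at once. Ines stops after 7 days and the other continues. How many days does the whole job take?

270/11 days

In the first 7 days the combined rate is 29/396, so 203/396 of the job is done, leaving 193/396.
After Ines leaves the rate is 1/36 per day; the remaining 193/396 takes 193/11 days.
Total = 7 + 193/11 = 270/11 days.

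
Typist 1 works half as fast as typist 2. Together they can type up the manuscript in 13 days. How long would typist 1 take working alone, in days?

Let typist 2's rate be r; then typist 1's rate is (1/2)r, so together (1/2 + 1)r = (3/2)r = 1/13.
Thus r = 2/39 per day.
Typist 2 alone: 39/2 days; typist 1 alone: 39 days.

39 days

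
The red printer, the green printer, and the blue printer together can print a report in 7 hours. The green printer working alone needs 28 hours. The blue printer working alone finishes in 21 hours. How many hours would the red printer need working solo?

84/5 hours

Combined rate is 1/7 per hour.
Known contribution: 1/28 + 1/21 = (3 + 4)/84 = 7/84 = 1/12 per hour.
So the red printer's rate is 1/7 − 1/12 = 5/84, meaning 84/5 hours alone.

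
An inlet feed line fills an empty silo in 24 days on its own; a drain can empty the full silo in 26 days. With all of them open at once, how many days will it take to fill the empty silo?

Net rate = 1/24 − 1/26 = (13 − 12)/312 = 1/312 per day.
Filling time = 1 ÷ (1/312) = 312 days.

312 days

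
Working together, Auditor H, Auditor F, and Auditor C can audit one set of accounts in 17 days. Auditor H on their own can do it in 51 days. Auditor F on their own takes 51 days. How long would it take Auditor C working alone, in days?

Combined rate is 1/17 per day.
Known contribution: 1/51 + 1/51 = (1 + 1)/51 = 2/51 per day.
So Auditor C's rate is 1/17 − 2/51 = 1/51, meaning 51 days alone.

51 days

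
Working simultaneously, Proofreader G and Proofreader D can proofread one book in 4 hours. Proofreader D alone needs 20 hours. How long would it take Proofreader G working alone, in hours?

5 hours

Combined rate is 1/4 per hour.
Known contribution: 1/20 per hour.
So Proofreader G's rate is 1/4 − 1/20 = 1/5, meaning 5 hours alone.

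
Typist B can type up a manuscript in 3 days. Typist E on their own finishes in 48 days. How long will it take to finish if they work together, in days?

With two workers the combined time is the product over the sum: 3·48/(3+48) = 144/51 = 48/17 days.

48/17 days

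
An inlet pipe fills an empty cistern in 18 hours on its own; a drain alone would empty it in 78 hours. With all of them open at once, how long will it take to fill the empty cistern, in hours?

117/5 hours

Net rate = 1/18 − 1/78 = (13 − 3)/234 = 10/234 = 5/117 per hour.
Filling time = 1 ÷ (5/117) = 117/5 hours.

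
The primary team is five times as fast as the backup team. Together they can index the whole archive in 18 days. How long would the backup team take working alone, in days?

Let the backup team's rate be r; then the primary team's rate is 5r, so together (5 + 1)r = 6r = 1/18.
Thus r = 1/108 per day.
The backup team alone: 108 days; the primary team alone: 108/5 days.

108 days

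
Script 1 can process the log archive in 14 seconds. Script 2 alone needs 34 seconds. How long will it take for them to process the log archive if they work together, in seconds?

119/12 seconds

Combined rate: 1/14 + 1/34 = (17 + 7)/238 = 24/238 = 12/119 per second.
Time = 1 ÷ (12/119) = 119/12 seconds.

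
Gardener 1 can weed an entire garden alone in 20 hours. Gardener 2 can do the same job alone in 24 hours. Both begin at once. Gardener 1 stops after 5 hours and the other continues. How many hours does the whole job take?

In the first 5 hours the combined rate is 11/120, so 11/24 of the job is done, leaving 13/24.
After gardener 1 leaves the rate is 1/24 per hour; the remaining 13/24 takes 13 hours.
Total = 5 + 13 = 18 hours.

18 hours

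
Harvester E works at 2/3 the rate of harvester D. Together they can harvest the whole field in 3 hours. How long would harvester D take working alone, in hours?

Let harvester D's rate be r; then harvester E's rate is (2/3)r, so together (2/3 + 1)r = (5/3)r = 1/3.
Thus r = 1/5 per hour.
Harvester D alone: 5 hours; harvester E alone: 15/2 hours.

5 hours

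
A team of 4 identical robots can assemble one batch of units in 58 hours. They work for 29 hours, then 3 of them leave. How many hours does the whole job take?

One robot does 1/232 of the job per hour.
After 29 hours with 4 robots, 1/2 is done (1/2 left).
With 1 robot the rate is 1/232, so the rest takes 1/2 ÷ 1/232 = 116 hours.
Total = 29 + 116 = 145 hours.

145 hours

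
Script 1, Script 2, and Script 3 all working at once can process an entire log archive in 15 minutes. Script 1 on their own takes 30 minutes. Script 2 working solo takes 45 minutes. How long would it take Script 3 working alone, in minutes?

90 minutes

Combined rate is 1/15 per minute.
Known contribution: 1/30 + 1/45 = (3 + 2)/90 = 5/90 = 1/18 per minute.
So Script 3's rate is 1/15 − 1/18 = 1/90, meaning 90 minutes alone.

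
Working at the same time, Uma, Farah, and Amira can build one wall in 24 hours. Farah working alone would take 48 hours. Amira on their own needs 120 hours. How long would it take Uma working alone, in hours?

80 hours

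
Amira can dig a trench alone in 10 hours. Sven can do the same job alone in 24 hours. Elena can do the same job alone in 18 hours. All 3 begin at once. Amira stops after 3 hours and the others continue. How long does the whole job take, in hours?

36/5 hours

In the first 3 hours the combined rate is 71/360, so 71/120 of the job is done, leaving 49/120.
After Amira leaves the rate is 7/72 per hour; the remaining 49/120 takes 21/5 hours.
Total = 3 + 21/5 = 36/5 hours.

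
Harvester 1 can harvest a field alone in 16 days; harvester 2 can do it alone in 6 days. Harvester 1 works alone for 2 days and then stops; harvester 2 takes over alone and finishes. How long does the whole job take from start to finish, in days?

29/4 days

In 2 days harvester 1 does 2/16 = 1/8 of the job, leaving 7/8.
Harvester 2 works at 1/6 per day, so finishing takes 7/8 ÷ 1/6 = 21/4 days.
Total time = 2 + 21/4 = 29/4 days.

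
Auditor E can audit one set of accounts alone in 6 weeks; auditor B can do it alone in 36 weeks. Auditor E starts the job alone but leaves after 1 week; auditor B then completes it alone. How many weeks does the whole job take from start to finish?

31 weeks

In 1 week auditor E does 1/6 of the job, leaving 5/6.
Auditor B works at 1/36 per week, so finishing takes 5/6 ÷ 1/36 = 30 weeks.
Total time = 1 + 30 = 31 weeks.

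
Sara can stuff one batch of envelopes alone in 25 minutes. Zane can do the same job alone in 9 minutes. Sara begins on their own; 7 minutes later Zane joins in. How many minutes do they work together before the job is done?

81/17 minutes

In the first 7 minutes Sara alone does 7/25 of the job, leaving 18/25.
Once everyone is working, combined rate: 1/25 + 1/9 = (9 + 25)/225 = 34/225 per minute.
Remaining 18/25 at 34/225 per minute takes 81/17 minutes.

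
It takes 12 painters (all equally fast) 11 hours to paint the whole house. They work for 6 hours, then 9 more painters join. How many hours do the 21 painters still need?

20/7 hours

One painter does 1/132 of the job per hour.
After 6 hours with 12 painters, 6/11 is done (5/11 left).
With 21 painters the rate is 21/132 = 7/44, so the rest takes 5/11 ÷ 7/44 = 20/7 hours.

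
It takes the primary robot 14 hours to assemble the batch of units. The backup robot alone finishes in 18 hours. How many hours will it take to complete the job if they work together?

Combined rate: 1/14 + 1/18 = (9 + 7)/126 = 16/126 = 8/63 per hour.
Time = 1 ÷ (8/63) = 63/8 hours.

63/8 hours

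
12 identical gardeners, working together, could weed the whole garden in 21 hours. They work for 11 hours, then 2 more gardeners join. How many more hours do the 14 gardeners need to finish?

60/7 hours

One gardener does 1/252 of the job per hour.
After 11 hours with 12 gardeners, 11/21 is done (10/21 left).
With 14 gardeners the rate is 14/252 = 1/18, so the rest takes 10/21 ÷ 1/18 = 60/7 hours.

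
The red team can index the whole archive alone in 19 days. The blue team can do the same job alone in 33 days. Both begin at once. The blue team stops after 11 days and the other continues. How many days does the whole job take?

In the first 11 days the combined rate is 52/627, so 52/57 of the job is done, leaving 5/57.
After the blue team leaves the rate is 1/19 per day; the remaining 5/57 takes 5/3 days.
Total = 11 + 5/3 = 38/3 days.

38/3 days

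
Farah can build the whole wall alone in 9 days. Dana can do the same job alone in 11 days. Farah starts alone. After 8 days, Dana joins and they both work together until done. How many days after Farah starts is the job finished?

In the first 8 days Farah alone does 8/9 of the job, leaving 1/9.
Once everyone is working, combined rate: 1/9 + 1/11 = (11 + 9)/99 = 20/99 per day.
Remaining 1/9 at 20/99 per day takes 11/20 days.
Total from the start = 8 + 11/20 = 171/20 days.

171/20 days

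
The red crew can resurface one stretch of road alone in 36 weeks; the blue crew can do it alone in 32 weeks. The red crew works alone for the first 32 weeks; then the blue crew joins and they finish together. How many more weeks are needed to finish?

32/17 weeks

In 32 weeks the red crew does 32/36 = 8/9 of the job, leaving 1/9.
The red crew and the blue crew together work at 17/288 per week, so finishing takes 1/9 ÷ 17/288 = 32/17 weeks.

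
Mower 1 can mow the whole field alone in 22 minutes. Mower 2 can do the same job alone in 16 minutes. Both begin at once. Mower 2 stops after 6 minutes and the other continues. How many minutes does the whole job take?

55/4 minutes

In the first 6 minutes the combined rate is 19/176, so 57/88 of the job is done, leaving 31/88.
After Mower 2 leaves the rate is 1/22 per minute; the remaining 31/88 takes 31/4 minutes.
Total = 6 + 31/4 = 55/4 minutes.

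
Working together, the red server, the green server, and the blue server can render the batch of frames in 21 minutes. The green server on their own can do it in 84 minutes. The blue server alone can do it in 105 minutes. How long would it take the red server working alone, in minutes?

420/11 minutes

Combined rate is 1/21 per minute.
Known contribution: 1/84 + 1/105 = (5 + 4)/420 = 9/420 = 3/140 per minute.
So the red server's rate is 1/21 − 3/140 = 11/420, meaning 420/11 minutes alone.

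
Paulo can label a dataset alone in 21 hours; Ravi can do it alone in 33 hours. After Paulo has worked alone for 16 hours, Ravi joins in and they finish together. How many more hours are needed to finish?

55/18 hours

In 16 hours Paulo does 16/21 of the job, leaving 5/21.
Paulo and Ravi together work at 6/77 per hour, so finishing takes 5/21 ÷ 6/77 = 55/18 hours.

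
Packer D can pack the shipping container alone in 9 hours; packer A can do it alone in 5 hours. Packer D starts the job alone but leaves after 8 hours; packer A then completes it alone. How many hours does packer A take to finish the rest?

In 8 hours packer D does 8/9 of the job, leaving 1/9.
Packer A works at 1/5 per hour, so finishing takes 1/9 ÷ 1/5 = 5/9 hours.

5/9 hours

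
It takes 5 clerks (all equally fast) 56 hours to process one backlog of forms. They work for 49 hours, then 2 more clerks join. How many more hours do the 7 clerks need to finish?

5 hours

One clerk does 1/280 of the job per hour.
After 49 hours with 5 clerks, 7/8 is done (1/8 left).
With 7 clerks the rate is 7/280 = 1/40, so the rest takes 1/8 ÷ 1/40 = 5 hours.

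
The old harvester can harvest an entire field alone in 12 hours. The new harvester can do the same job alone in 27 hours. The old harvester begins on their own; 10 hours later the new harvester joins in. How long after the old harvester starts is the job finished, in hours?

148/13 hours

In the first 10 hours the old harvester alone does 10/12 = 5/6 of the job, leaving 1/6.
Once everyone is working, combined rate: 1/12 + 1/27 = (9 + 4)/108 = 13/108 per hour.
Remaining 1/6 at 13/108 per hour takes 18/13 hours.
Total from the start = 10 + 18/13 = 148/13 hours.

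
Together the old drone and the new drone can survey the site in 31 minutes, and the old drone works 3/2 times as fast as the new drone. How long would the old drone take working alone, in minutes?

155/3 minutes

Let the new drone's rate be r; then the old drone's rate is (3/2)r, so together (3/2 + 1)r = (5/2)r = 1/31.
Thus r = 2/155 per minute.
The new drone alone: 155/2 minutes; the old drone alone: 155/3 minutes.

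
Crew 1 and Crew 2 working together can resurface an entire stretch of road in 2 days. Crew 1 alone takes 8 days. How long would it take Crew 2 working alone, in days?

8/3 days

Combined rate is 1/2 per day.
Known contribution: 1/8 per day.
So Crew 2's rate is 1/2 − 1/8 = 3/8, meaning 8/3 days alone.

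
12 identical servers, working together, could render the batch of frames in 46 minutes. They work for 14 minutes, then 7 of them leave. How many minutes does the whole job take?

454/5 minutes

One server does 1/552 of the job per minute.
After 14 minutes with 12 servers, 7/23 is done (16/23 left).
With 5 servers the rate is 5/552, so the rest takes 16/23 ÷ 5/552 = 384/5 minutes.
Total = 14 + 384/5 = 454/5 minutes.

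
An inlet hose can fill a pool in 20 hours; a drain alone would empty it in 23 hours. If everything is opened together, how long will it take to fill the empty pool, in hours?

Net rate = 1/20 − 1/23 = (23 − 20)/460 = 3/460 per hour.
Filling time = 1 ÷ (3/460) = 460/3 hours.

460/3 hours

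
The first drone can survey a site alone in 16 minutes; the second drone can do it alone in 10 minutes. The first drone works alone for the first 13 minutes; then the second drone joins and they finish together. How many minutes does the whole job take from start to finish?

184/13 minutes

In 13 minutes the first drone does 13/16 of the job, leaving 3/16.
The first drone and the second drone together work at 13/80 per minute, so finishing takes 3/16 ÷ 13/80 = 15/13 minutes.
Total time = 13 + 15/13 = 184/13 minutes.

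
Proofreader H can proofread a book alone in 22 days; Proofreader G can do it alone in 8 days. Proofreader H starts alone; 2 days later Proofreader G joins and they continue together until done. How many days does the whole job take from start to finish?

22/3 days

In 2 days Proofreader H does 2/22 = 1/11 of the job, leaving 10/11.
Proofreader H and Proofreader G together work at 15/88 per day, so finishing takes 10/11 ÷ 15/88 = 16/3 days.
Total time = 2 + 16/3 = 22/3 days.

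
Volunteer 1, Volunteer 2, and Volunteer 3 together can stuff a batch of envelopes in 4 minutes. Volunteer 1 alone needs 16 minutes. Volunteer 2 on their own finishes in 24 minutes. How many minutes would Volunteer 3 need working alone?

Combined rate is 1/4 per minute.
Known contribution: 1/16 + 1/24 = (3 + 2)/48 = 5/48 per minute.
So Volunteer 3's rate is 1/4 − 5/48 = 7/48, meaning 48/7 minutes alone.

48/7 minutes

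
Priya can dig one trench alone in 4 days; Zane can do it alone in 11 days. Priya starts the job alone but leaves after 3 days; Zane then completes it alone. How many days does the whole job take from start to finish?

23/4 days

In 3 days Priya does 3/4 of the job, leaving 1/4.
Zane works at 1/11 per day, so finishing takes 1/4 ÷ 1/11 = 11/4 days.
Total time = 3 + 11/4 = 23/4 days.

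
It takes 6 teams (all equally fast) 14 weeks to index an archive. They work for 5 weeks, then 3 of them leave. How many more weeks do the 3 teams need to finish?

One team does 1/84 of the job per week.
After 5 weeks with 6 teams, 5/14 is done (9/14 left).
With 3 teams the rate is 3/84 = 1/28, so the rest takes 9/14 ÷ 1/28 = 18 weeks.

18 weeks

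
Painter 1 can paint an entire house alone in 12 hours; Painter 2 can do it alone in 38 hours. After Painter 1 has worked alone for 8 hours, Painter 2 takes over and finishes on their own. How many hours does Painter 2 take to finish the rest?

In 8 hours Painter 1 does 8/12 = 2/3 of the job, leaving 1/3.
Painter 2 works at 1/38 per hour, so finishing takes 1/3 ÷ 1/38 = 38/3 hours.

38/3 hours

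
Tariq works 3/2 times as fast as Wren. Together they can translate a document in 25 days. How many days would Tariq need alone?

Let Wren's rate be r; then Tariq's rate is (3/2)r, so together (3/2 + 1)r = (5/2)r = 1/25.
Thus r = 2/125 per day.
Wren alone: 125/2 days; Tariq alone: 125/3 days.

125/3 days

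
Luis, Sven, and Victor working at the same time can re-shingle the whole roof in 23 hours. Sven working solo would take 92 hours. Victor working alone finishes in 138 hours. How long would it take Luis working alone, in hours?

276/7 hours

Combined rate is 1/23 per hour.
Known contribution: 1/92 + 1/138 = (3 + 2)/276 = 5/276 per hour.
So Luis's rate is 1/23 − 5/276 = 7/276, meaning 276/7 hours alone.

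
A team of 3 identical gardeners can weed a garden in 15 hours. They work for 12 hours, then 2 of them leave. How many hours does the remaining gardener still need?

One gardener does 1/45 of the job per hour.
After 12 hours with 3 gardeners, 4/5 is done (1/5 left).
With 1 gardener the rate is 1/45, so the rest takes 1/5 ÷ 1/45 = 9 hours.

9 hours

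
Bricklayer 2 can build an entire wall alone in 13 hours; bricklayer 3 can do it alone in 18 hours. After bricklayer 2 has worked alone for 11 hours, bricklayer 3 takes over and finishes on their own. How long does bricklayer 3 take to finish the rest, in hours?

In 11 hours bricklayer 2 does 11/13 of the job, leaving 2/13.
Bricklayer 3 works at 1/18 per hour, so finishing takes 2/13 ÷ 1/18 = 36/13 hours.

36/13 hours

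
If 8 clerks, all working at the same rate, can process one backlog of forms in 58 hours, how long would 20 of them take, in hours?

Total work is 8·58 = 464 clerk-hours.
With 20 clerks: 464/20 = 116/5 hours.

116/5 hours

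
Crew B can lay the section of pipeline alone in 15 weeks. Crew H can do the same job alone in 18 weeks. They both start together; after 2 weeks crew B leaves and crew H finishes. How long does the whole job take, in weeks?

In the first 2 weeks the combined rate is 11/90, so 11/45 of the job is done, leaving 34/45.
After crew B leaves the rate is 1/18 per week; the remaining 34/45 takes 68/5 weeks.
Total = 2 + 68/5 = 78/5 weeks.

78/5 weeks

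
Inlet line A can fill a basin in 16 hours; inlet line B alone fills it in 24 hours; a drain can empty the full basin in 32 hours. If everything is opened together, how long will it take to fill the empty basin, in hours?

96/7 hours

Net rate = 1/16 + 1/24 − 1/32 = (6 + 4 − 3)/96 = 7/96 per hour.
Filling time = 1 ÷ (7/96) = 96/7 hours.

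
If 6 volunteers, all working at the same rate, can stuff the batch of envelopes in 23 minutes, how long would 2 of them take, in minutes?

Total work is 6·23 = 138 volunteer-minutes.
With 2 volunteers: 138/2 = 69 minutes.

69 minutes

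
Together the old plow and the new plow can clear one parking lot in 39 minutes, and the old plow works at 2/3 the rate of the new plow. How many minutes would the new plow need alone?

Let the new plow's rate be r; then the old plow's rate is (2/3)r, so together (2/3 + 1)r = (5/3)r = 1/39.
Thus r = 1/65 per minute.
The new plow alone: 65 minutes; the old plow alone: 195/2 minutes.

65 minutes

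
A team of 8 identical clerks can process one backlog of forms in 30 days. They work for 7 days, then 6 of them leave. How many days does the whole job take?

One clerk does 1/240 of the job per day.
After 7 days with 8 clerks, 7/30 is done (23/30 left).
With 2 clerks the rate is 2/240 = 1/120, so the rest takes 23/30 ÷ 1/120 = 92 days.
Total = 7 + 92 = 99 days.

99 days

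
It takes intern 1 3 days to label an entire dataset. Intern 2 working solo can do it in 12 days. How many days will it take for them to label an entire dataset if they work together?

With two workers the combined time is the product over the sum: 3·12/(3+12) = 36/15 = 12/5 days.

12/5 days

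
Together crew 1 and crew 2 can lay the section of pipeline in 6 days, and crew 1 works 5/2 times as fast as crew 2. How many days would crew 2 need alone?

21 days

Let crew 2's rate be r; then crew 1's rate is (5/2)r, so together (5/2 + 1)r = (7/2)r = 1/6.
Thus r = 1/21 per day.
Crew 2 alone: 21 days; crew 1 alone: 42/5 days.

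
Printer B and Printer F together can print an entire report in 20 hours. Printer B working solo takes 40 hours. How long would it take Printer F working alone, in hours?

40 hours

Combined rate is 1/20 per hour.
Known contribution: 1/40 per hour.
So Printer F's rate is 1/20 − 1/40 = 1/40, meaning 40 hours alone.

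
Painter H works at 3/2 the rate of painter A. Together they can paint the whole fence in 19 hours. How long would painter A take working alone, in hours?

95/2 hours

Let painter A's rate be r; then painter H's rate is (3/2)r, so together (3/2 + 1)r = (5/2)r = 1/19.
Thus r = 2/95 per hour.
Painter A alone: 95/2 hours; painter H alone: 95/3 hours.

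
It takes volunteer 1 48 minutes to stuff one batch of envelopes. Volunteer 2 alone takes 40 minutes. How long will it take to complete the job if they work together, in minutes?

Combined rate: 1/48 + 1/40 = (5 + 6)/240 = 11/240 per minute.
Time = 1 ÷ (11/240) = 240/11 minutes.

240/11 minutes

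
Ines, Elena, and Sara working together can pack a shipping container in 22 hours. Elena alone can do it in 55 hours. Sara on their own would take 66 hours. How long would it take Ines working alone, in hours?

Combined rate is 1/22 per hour.
Known contribution: 1/55 + 1/66 = (6 + 5)/330 = 11/330 = 1/30 per hour.
So Ines's rate is 1/22 − 1/30 = 2/165, meaning 165/2 hours alone.

165/2 hours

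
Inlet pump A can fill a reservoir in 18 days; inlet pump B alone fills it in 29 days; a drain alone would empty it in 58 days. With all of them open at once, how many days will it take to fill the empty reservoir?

261/19 days

Net rate = 1/18 + 1/29 − 1/58 = (29 + 18 − 9)/522 = 38/522 = 19/261 per day.
Filling time = 1 ÷ (19/261) = 261/19 days.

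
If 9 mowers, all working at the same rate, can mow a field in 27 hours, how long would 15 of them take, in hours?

Total work is 9·27 = 243 mower-hours.
With 15 mowers: 243/15 = 81/5 hours.

81/5 hours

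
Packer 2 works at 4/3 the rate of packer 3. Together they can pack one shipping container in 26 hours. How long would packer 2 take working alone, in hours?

Let packer 3's rate be r; then packer 2's rate is (4/3)r, so together (4/3 + 1)r = (7/3)r = 1/26.
Thus r = 3/182 per hour.
Packer 3 alone: 182/3 hours; packer 2 alone: 91/2 hours.

91/2 hours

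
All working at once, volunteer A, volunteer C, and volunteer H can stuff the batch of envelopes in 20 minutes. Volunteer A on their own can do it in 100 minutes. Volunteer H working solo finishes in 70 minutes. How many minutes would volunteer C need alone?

350/9 minutes

Combined rate is 1/20 per minute.
Known contribution: 1/100 + 1/70 = (7 + 10)/700 = 17/700 per minute.
So volunteer C's rate is 1/20 − 17/700 = 9/350, meaning 350/9 minutes alone.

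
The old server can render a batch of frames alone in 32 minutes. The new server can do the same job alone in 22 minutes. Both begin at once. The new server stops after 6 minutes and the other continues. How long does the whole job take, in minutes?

In the first 6 minutes the combined rate is 27/352, so 81/176 of the job is done, leaving 95/176.
After the new server leaves the rate is 1/32 per minute; the remaining 95/176 takes 190/11 minutes.
Total = 6 + 190/11 = 256/11 minutes.

256/11 minutes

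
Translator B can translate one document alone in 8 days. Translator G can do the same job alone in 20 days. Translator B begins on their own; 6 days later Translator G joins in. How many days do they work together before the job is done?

In the first 6 days Translator B alone does 6/8 = 3/4 of the job, leaving 1/4.
Once everyone is working, combined rate: 1/8 + 1/20 = (5 + 2)/40 = 7/40 per day.
Remaining 1/4 at 7/40 per day takes 10/7 days.

10/7 days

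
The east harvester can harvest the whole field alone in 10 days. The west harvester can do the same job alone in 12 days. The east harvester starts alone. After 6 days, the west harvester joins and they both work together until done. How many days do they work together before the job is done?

In the first 6 days the east harvester alone does 6/10 = 3/5 of the job, leaving 2/5.
Once everyone is working, combined rate: 1/10 + 1/12 = (6 + 5)/60 = 11/60 per day.
Remaining 2/5 at 11/60 per day takes 24/11 days.

24/11 days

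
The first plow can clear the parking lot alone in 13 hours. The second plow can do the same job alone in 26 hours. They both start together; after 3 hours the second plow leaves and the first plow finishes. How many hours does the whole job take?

In the first 3 hours the combined rate is 3/26, so 9/26 of the job is done, leaving 17/26.
After the second plow leaves the rate is 1/13 per hour; the remaining 17/26 takes 17/2 hours.
Total = 3 + 17/2 = 23/2 hours.

23/2 hours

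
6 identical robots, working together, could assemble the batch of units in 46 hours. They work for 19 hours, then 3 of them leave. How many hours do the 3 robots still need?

One robot does 1/276 of the job per hour.
After 19 hours with 6 robots, 19/46 is done (27/46 left).
With 3 robots the rate is 3/276 = 1/92, so the rest takes 27/46 ÷ 1/92 = 54 hours.

54 hours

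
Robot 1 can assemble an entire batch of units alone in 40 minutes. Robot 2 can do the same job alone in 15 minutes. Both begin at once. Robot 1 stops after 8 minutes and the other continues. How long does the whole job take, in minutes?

12 minutes

In the first 8 minutes the combined rate is 11/120, so 11/15 of the job is done, leaving 4/15.
After Robot 1 leaves the rate is 1/15 per minute; the remaining 4/15 takes 4 minutes.
Total = 8 + 4 = 12 minutes.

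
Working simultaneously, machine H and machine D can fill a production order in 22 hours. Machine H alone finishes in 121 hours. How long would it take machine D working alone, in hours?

242/9 hours

Combined rate is 1/22 per hour.
Known contribution: 1/121 per hour.
So machine D's rate is 1/22 − 1/121 = 9/242, meaning 242/9 hours alone.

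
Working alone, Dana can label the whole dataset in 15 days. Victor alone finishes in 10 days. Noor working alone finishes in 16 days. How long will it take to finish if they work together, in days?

48/11 days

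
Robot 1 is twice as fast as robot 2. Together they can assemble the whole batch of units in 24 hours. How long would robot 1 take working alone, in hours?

36 hours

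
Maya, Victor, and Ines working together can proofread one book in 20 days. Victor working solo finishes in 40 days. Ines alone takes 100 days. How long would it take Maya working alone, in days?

200/3 days

Combined rate is 1/20 per day.
Known contribution: 1/40 + 1/100 = (5 + 2)/200 = 7/200 per day.
So Maya's rate is 1/20 − 7/200 = 3/200, meaning 200/3 days alone.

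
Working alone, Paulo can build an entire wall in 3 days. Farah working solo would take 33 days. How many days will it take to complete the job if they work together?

Combined rate: 1/3 + 1/33 = (11 + 1)/33 = 12/33 = 4/11 per day.
Time = 1 ÷ (4/11) = 11/4 days.

11/4 days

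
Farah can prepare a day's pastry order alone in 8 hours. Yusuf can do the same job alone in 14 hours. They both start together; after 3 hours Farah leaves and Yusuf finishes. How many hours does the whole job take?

In the first 3 hours the combined rate is 11/56, so 33/56 of the job is done, leaving 23/56.
After Farah leaves the rate is 1/14 per hour; the remaining 23/56 takes 23/4 hours.
Total = 3 + 23/4 = 35/4 hours.

35/4 hours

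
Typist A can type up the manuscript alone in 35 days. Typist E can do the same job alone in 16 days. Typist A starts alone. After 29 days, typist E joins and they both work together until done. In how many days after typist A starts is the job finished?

525/17 days

In the first 29 days typist A alone does 29/35 of the job, leaving 6/35.
Once everyone is working, combined rate: 1/35 + 1/16 = (16 + 35)/560 = 51/560 per day.
Remaining 6/35 at 51/560 per day takes 32/17 days.
Total from the start = 29 + 32/17 = 525/17 days.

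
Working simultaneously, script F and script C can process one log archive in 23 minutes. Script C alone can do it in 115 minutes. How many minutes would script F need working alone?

Combined rate is 1/23 per minute.
Known contribution: 1/115 per minute.
So script F's rate is 1/23 − 1/115 = 4/115, meaning 115/4 minutes alone.

115/4 minutes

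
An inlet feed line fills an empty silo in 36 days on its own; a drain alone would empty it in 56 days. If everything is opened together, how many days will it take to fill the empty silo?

504/5 days

Net rate = 1/36 − 1/56 = (14 − 9)/504 = 5/504 per day.
Filling time = 1 ÷ (5/504) = 504/5 days.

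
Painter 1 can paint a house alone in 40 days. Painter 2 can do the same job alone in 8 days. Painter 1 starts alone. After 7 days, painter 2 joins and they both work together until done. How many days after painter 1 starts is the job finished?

25/2 days

In the first 7 days painter 1 alone does 7/40 of the job, leaving 33/40.
Once everyone is working, combined rate: 1/40 + 1/8 = (1 + 5)/40 = 6/40 = 3/20 per day.
Remaining 33/40 at 3/20 per day takes 11/2 days.
Total from the start = 7 + 11/2 = 25/2 days.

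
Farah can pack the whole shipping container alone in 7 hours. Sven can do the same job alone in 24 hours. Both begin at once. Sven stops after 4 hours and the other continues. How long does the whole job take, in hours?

In the first 4 hours the combined rate is 31/168, so 31/42 of the job is done, leaving 11/42.
After Sven leaves the rate is 1/7 per hour; the remaining 11/42 takes 11/6 hours.
Total = 4 + 11/6 = 35/6 hours.

35/6 hours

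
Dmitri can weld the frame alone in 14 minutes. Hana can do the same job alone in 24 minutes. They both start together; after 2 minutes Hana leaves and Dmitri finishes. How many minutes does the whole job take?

77/6 minutes

In the first 2 minutes the combined rate is 19/168, so 19/84 of the job is done, leaving 65/84.
After Hana leaves the rate is 1/14 per minute; the remaining 65/84 takes 65/6 minutes.
Total = 2 + 65/6 = 77/6 minutes.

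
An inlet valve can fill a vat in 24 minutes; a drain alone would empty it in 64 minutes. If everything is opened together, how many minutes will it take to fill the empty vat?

192/5 minutes

Net rate = 1/24 − 1/64 = (8 − 3)/192 = 5/192 per minute.
Filling time = 1 ÷ (5/192) = 192/5 minutes.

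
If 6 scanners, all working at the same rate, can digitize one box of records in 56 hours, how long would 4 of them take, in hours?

84 hours

Total work is 6·56 = 336 scanner-hours.
With 4 scanners: 336/4 = 84 hours.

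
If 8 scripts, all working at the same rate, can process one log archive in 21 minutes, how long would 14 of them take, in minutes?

Total work is 8·21 = 168 script-minutes.
With 14 scripts: 168/14 = 12 minutes.

12 minutes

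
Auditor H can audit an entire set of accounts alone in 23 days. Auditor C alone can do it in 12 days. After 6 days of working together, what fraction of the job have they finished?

Combined rate: 1/23 + 1/12 = (12 + 23)/276 = 35/276 per day.
In 6 days they complete 6·35/276 = 35/46 of the job.

35/46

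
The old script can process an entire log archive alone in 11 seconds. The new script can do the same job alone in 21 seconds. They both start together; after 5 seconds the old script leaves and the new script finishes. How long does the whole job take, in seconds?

126/11 seconds

In the first 5 seconds the combined rate is 32/231, so 160/231 of the job is done, leaving 71/231.
After the old script leaves the rate is 1/21 per second; the remaining 71/231 takes 71/11 seconds.
Total = 5 + 71/11 = 126/11 seconds.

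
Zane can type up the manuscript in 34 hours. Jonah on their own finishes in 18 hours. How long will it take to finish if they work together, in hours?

153/13 hours

Combined rate: 1/34 + 1/18 = (9 + 17)/306 = 26/306 = 13/153 per hour.
Time = 1 ÷ (13/153) = 153/13 hours.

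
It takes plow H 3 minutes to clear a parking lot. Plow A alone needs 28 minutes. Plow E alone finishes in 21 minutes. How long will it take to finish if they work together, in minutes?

12/5 minutes

Combined rate: 1/3 + 1/28 + 1/21 = (28 + 3 + 4)/84 = 35/84 = 5/12 per minute.
Time = 1 ÷ (5/12) = 12/5 minutes.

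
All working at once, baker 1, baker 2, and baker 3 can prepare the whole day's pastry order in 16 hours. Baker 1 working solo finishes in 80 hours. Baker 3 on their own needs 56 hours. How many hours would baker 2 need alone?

280/9 hours

Combined rate is 1/16 per hour.
Known contribution: 1/80 + 1/56 = (7 + 10)/560 = 17/560 per hour.
So baker 2's rate is 1/16 − 17/560 = 9/280, meaning 280/9 hours alone.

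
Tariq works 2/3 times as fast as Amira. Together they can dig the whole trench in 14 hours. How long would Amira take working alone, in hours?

70/3 hours

Let Amira's rate be r; then Tariq's rate is (2/3)r, so together (2/3 + 1)r = (5/3)r = 1/14.
Thus r = 3/70 per hour.
Amira alone: 70/3 hours; Tariq alone: 35 hours.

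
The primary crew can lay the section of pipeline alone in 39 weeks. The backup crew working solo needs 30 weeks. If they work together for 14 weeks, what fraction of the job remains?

34/195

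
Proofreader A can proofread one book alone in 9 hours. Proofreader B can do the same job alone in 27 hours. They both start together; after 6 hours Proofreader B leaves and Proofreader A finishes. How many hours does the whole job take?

7 hours

In the first 6 hours the combined rate is 4/27, so 8/9 of the job is done, leaving 1/9.
After Proofreader B leaves the rate is 1/9 per hour; the remaining 1/9 takes 1 hour.
Total = 6 + 1 = 7 hours.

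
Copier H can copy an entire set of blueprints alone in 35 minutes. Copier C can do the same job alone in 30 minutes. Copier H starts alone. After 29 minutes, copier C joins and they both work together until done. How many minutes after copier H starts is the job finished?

413/13 minutes

In the first 29 minutes copier H alone does 29/35 of the job, leaving 6/35.
Once everyone is working, combined rate: 1/35 + 1/30 = (6 + 7)/210 = 13/210 per minute.
Remaining 6/35 at 13/210 per minute takes 36/13 minutes.
Total from the start = 29 + 36/13 = 413/13 minutes.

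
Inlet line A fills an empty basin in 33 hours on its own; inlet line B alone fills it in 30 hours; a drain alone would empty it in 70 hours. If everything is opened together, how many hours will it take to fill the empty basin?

Net rate = 1/33 + 1/30 − 1/70 = (70 + 77 − 33)/2310 = 114/2310 = 19/385 per hour.
Filling time = 1 ÷ (19/385) = 385/19 hours.

385/19 hours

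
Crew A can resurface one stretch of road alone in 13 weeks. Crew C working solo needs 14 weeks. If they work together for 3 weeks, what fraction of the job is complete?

Combined rate: 1/13 + 1/14 = (14 + 13)/182 = 27/182 per week.
In 3 weeks they complete 3·27/182 = 81/182 of the job.

81/182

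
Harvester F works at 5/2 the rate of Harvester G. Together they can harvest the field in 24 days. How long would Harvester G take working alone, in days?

Let Harvester G's rate be r; then Harvester F's rate is (5/2)r, so together (5/2 + 1)r = (7/2)r = 1/24.
Thus r = 1/84 per day.
Harvester G alone: 84 days; Harvester F alone: 168/5 days.

84 days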